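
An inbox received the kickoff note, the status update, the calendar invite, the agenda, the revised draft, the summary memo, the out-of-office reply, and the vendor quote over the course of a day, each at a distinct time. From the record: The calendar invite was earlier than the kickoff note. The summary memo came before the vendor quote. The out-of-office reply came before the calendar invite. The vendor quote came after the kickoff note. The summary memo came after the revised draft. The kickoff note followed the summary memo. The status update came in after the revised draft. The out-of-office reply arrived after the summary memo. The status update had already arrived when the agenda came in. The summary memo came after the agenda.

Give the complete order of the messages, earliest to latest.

The constraints fix every adjacent pair, so only one ordering works:
the revised draft → the status update → the agenda → the summary memo → the out-of-office reply → the calendar invite → the kickoff note → the vendor quote.

the revised draft, the status update, the agenda, the summary memo, the out-of-office reply, the calendar invite, the kickoff note, the vendor quote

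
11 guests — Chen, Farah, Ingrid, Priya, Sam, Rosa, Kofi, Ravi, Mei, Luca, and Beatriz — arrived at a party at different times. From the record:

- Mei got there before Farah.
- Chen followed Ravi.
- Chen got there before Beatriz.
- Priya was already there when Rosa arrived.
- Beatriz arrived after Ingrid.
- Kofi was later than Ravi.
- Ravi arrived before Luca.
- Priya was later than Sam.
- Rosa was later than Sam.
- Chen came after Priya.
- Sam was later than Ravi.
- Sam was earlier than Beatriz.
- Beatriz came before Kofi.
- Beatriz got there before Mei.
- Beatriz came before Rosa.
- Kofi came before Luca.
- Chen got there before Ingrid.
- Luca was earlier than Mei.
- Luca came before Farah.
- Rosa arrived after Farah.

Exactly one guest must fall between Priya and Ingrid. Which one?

Chen

Tracing the constraints gives Priya → Chen → Ingrid, so Chen sits after Priya and before Ingrid.
No other guest is forced both after Priya and before Ingrid.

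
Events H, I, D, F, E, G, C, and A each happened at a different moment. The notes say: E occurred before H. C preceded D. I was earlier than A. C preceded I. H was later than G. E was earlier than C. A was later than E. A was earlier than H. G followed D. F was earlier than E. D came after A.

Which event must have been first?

F

F has a chain of constraints placing it before every other event, so F must be first.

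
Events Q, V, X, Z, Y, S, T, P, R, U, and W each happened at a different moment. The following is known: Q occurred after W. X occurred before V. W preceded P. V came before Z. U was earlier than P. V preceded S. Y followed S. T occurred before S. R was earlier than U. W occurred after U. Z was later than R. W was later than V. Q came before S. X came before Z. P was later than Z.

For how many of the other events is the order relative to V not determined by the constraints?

Forced before V: X; forced after V: P, Q, S, W, Y, and Z.
That leaves R, T, and U with no forced order relative to V — 3.

3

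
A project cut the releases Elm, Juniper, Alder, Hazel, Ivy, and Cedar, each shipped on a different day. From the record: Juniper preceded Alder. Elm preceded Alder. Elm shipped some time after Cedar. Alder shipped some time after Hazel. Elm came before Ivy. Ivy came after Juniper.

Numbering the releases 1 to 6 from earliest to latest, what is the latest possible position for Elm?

Elm must come before Alder and Ivy — 2 releases forced after it.
Everything else can be placed before Elm in some valid order, so Elm can sit as late as position 6 − 2 = 4.

4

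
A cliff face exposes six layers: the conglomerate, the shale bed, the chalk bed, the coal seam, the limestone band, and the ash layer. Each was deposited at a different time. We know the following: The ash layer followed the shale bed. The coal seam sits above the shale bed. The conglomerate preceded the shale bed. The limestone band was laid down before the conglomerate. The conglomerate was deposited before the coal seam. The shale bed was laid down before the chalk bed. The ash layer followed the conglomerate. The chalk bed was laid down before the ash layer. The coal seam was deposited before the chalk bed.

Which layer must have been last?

the ash layer

Every other layer has a chain of constraints placing it before the ash layer, so the ash layer is last.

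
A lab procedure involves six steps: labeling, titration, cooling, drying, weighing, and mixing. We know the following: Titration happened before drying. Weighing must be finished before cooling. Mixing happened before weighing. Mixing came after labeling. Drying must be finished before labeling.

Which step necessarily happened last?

Every other step has a chain of constraints placing it before cooling, so cooling is last.

cooling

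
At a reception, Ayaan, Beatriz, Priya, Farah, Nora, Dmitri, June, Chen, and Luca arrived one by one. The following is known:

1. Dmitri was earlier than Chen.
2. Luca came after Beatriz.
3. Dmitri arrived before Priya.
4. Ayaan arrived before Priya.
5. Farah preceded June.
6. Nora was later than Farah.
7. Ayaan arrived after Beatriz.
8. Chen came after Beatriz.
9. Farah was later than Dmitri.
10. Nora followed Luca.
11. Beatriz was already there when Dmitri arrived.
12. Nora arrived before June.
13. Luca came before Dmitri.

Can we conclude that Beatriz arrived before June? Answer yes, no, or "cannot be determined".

Chain the constraints: Beatriz → Luca → Nora → June. Each link is directly stated, so Beatriz comes before June.

yes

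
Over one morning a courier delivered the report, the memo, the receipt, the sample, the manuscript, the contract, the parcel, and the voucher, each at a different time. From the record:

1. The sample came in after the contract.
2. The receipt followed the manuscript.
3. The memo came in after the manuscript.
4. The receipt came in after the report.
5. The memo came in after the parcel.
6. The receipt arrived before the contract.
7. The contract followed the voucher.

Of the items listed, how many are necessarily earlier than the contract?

4

Directly stated before the contract: the receipt and the voucher.
The manuscript reaches the contract via the manuscript → the receipt → the contract.
The report reaches the contract via the report → the receipt → the contract.
No chain forces the parcel (or any of the others) ahead of the contract.
That's the manuscript, the receipt, the report, and the voucher — 4 in all.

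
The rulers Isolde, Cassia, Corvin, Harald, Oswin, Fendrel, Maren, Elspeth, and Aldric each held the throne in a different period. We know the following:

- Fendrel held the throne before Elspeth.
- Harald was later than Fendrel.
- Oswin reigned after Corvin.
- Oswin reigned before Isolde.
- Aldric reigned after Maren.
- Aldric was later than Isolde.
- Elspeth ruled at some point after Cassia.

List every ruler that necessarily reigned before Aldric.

Corvin, Isolde, Maren, Oswin

Directly stated before Aldric: Isolde and Maren.
Corvin reaches Aldric via Corvin → Oswin → Isolde → Aldric.
Oswin reaches Aldric via Oswin → Isolde → Aldric.
No chain forces Elspeth (or any of the others) ahead of Aldric.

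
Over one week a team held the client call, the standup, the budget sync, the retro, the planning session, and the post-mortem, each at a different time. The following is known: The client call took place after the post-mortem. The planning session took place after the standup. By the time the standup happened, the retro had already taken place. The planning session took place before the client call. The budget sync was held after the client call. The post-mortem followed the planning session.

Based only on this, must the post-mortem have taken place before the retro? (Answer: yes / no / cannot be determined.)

no

Tracing the constraints gives the retro → the standup → the planning session → the post-mortem, so the retro must come before the post-mortem.
That means the post-mortem cannot be before the retro.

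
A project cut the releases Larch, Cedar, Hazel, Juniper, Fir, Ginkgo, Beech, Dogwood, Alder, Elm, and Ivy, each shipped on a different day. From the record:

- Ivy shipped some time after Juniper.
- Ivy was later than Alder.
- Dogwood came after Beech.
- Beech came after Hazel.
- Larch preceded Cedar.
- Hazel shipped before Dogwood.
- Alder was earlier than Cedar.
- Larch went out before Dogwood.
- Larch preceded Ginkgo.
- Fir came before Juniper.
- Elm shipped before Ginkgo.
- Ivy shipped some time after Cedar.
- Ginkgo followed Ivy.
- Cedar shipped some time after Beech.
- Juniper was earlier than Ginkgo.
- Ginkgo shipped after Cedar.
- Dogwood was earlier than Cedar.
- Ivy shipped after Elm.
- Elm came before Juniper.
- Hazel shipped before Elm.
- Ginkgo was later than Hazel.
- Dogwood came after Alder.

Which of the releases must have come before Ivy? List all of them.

Directly stated before Ivy: Alder, Cedar, Elm, and Juniper.
Beech reaches Ivy via Beech → Cedar → Ivy.
Dogwood reaches Ivy via Dogwood → Cedar → Ivy.
Fir reaches Ivy via Fir → Juniper → Ivy.
Likewise Hazel and Larch each reach Ivy by chaining the stated constraints.
No chain forces Ginkgo ahead of Ivy.

Alder, Beech, Cedar, Dogwood, Elm, Fir, Hazel, Juniper, Larch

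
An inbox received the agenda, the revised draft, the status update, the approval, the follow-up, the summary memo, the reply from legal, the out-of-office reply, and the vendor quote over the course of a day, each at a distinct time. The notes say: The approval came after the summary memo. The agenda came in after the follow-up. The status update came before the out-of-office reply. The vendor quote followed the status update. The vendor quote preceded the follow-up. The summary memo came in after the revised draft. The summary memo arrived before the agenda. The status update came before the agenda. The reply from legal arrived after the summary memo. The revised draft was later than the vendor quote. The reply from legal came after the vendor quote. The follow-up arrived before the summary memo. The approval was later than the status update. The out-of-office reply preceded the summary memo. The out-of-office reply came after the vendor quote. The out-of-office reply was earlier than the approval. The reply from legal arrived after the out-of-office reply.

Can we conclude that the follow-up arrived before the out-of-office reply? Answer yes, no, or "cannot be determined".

No chain of stated constraints runs from the follow-up to the out-of-office reply, and none runs from the out-of-office reply to the follow-up either.
So the relative order of the follow-up and the out-of-office reply is not fixed by the given facts.

cannot be determined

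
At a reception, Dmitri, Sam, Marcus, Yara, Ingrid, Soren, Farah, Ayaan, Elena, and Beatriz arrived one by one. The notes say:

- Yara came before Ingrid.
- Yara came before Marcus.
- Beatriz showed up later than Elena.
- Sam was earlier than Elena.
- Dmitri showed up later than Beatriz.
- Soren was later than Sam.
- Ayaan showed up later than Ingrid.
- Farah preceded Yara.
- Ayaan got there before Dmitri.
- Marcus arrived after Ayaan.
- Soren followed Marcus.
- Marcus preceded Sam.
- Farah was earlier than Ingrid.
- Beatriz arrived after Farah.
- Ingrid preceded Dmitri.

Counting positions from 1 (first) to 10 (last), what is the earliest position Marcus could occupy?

Ayaan, Farah, Ingrid, and Yara must all come before Marcus — 4 forced predecessors.
Nothing else is forced ahead of Marcus, so their earliest slot is position 4 + 1 = 5.

5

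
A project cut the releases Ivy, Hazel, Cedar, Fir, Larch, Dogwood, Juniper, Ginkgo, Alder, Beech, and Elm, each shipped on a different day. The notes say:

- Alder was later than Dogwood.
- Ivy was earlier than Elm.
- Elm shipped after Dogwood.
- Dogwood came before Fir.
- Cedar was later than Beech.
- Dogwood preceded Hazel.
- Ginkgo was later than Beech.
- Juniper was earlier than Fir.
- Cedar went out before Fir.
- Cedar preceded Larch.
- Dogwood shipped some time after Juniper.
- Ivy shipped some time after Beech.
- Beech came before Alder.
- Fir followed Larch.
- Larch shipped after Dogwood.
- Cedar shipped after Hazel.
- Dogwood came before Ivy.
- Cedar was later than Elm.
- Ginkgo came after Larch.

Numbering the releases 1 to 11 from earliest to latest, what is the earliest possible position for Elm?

Beech, Dogwood, Ivy, and Juniper must all come before Elm — 4 forced predecessors.
Nothing else is forced ahead of Elm, so its earliest slot is position 4 + 1 = 5.

5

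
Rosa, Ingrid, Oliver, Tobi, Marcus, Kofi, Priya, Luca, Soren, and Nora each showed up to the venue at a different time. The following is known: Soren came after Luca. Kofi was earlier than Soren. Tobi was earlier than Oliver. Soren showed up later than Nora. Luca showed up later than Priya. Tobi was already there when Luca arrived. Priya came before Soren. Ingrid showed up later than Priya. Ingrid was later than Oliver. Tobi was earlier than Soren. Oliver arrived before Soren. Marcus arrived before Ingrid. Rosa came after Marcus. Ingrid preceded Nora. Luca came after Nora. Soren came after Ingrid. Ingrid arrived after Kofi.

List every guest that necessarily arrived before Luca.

Directly stated before Luca: Nora, Priya, and Tobi.
Ingrid reaches Luca via Ingrid → Nora → Luca.
Kofi reaches Luca via Kofi → Ingrid → Nora → Luca.
Marcus reaches Luca via Marcus → Ingrid → Nora → Luca.
Likewise Oliver reaches Luca by chaining the stated constraints.
No chain forces Soren (or any of the others) ahead of Luca.

Ingrid, Kofi, Marcus, Nora, Oliver, Priya, Tobi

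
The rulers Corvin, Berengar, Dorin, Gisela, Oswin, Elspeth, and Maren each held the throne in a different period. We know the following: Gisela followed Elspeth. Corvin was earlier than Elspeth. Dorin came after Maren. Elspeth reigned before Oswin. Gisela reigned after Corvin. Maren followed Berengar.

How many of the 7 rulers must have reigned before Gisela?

2

Directly stated before Gisela: Corvin and Elspeth.
No chain forces Oswin (or any of the others) ahead of Gisela.
That's Corvin and Elspeth — 2 in all.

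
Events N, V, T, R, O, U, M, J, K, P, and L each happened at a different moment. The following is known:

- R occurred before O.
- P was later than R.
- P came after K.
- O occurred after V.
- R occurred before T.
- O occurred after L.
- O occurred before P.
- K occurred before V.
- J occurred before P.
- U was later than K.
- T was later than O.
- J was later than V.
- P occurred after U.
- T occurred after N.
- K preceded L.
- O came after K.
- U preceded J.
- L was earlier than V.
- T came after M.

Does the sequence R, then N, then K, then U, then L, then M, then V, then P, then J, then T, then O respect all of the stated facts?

The constraints require O before P, but in the proposed sequence P appears ahead of O. That one violation is enough.

no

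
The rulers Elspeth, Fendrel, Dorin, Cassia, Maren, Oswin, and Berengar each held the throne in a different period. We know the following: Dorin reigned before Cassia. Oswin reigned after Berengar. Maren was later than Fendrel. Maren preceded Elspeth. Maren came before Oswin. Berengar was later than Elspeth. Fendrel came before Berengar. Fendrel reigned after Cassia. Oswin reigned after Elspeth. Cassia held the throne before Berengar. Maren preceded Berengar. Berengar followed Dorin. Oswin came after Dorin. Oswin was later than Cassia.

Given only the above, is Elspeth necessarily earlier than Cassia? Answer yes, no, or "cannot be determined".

no

Tracing the constraints gives Cassia → Fendrel → Maren → Elspeth, so Cassia must come before Elspeth.
That means Elspeth cannot be before Cassia.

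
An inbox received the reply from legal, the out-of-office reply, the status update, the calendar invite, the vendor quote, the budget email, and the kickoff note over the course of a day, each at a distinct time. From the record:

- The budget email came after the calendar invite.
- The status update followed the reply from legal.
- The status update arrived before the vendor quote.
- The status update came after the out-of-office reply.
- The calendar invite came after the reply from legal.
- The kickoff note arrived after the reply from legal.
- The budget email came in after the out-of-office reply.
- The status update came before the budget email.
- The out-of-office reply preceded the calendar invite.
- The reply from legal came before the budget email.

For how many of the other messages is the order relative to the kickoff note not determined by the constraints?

5

Forced before the kickoff note: the reply from legal.
That leaves the budget email, the calendar invite, the out-of-office reply, the status update, and the vendor quote with no forced order relative to the kickoff note — 5.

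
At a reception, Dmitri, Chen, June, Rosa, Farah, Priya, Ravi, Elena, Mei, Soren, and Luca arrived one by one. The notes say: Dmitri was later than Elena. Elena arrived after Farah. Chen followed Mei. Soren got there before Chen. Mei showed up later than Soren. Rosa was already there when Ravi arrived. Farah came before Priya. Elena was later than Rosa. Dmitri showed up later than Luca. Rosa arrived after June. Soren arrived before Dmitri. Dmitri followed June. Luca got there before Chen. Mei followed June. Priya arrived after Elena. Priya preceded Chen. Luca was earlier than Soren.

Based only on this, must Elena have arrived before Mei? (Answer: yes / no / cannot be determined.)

No chain of stated constraints runs from Elena to Mei, and none runs from Mei to Elena either.
So the relative order of Elena and Mei is not fixed by the given facts.

cannot be determined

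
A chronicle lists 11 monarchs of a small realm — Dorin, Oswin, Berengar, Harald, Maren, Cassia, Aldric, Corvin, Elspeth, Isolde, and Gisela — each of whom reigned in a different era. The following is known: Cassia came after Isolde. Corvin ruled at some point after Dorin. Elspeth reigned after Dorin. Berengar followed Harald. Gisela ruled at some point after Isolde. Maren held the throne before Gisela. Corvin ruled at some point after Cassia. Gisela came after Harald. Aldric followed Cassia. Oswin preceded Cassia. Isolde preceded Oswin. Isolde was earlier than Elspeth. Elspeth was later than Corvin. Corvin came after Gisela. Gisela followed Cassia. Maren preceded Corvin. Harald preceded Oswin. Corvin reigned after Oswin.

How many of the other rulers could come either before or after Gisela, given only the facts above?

Forced before Gisela: Cassia, Harald, Isolde, Maren, and Oswin; forced after Gisela: Corvin and Elspeth.
That leaves Aldric, Berengar, and Dorin with no forced order relative to Gisela — 3.

3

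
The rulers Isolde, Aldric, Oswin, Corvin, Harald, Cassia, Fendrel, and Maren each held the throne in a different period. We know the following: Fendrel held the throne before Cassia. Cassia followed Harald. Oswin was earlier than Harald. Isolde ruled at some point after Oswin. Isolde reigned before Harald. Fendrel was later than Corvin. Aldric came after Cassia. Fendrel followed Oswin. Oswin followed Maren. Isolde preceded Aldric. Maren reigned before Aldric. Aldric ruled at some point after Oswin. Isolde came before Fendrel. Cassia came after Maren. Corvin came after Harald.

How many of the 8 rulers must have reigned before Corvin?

Directly stated before Corvin: Harald.
Isolde reaches Corvin via Isolde → Harald → Corvin.
Maren reaches Corvin via Maren → Oswin → Harald → Corvin.
Oswin reaches Corvin via Oswin → Harald → Corvin.
That's Harald, Isolde, Maren, and Oswin — 4 in all.

4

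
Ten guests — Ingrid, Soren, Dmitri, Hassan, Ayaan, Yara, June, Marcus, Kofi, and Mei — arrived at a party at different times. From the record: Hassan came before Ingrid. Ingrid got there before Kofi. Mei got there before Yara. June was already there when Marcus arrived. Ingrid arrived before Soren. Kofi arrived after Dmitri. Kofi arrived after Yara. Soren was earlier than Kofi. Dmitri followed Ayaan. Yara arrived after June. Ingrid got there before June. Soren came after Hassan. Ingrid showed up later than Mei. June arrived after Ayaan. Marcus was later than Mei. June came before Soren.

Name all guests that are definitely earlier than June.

Directly stated before June: Ayaan and Ingrid.
Hassan reaches June via Hassan → Ingrid → June.
Mei reaches June via Mei → Ingrid → June.
No chain forces Yara (or any of the others) ahead of June.

Ayaan, Hassan, Ingrid, Mei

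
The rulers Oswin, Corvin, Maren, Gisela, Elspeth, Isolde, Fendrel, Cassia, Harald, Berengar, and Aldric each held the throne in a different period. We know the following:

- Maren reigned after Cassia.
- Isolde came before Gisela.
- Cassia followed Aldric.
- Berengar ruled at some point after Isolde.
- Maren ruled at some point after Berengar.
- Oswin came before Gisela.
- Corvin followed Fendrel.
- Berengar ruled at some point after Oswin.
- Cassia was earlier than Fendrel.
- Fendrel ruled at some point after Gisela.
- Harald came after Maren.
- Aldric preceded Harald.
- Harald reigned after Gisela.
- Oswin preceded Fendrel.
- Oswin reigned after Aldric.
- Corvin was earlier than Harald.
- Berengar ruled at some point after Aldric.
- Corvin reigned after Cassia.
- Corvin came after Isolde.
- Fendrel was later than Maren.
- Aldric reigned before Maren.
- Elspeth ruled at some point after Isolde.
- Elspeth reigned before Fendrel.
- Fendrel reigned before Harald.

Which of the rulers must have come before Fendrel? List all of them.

Directly stated before Fendrel: Cassia, Elspeth, Gisela, Maren, and Oswin.
Aldric reaches Fendrel via Aldric → Maren → Fendrel.
Berengar reaches Fendrel via Berengar → Maren → Fendrel.
Isolde reaches Fendrel via Isolde → Gisela → Fendrel.

Aldric, Berengar, Cassia, Elspeth, Gisela, Isolde, Maren, Oswin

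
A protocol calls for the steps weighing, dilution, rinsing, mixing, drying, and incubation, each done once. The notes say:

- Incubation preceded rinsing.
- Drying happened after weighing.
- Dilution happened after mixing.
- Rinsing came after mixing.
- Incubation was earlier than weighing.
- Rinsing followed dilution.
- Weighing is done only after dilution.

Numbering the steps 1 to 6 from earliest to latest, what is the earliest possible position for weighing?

Dilution, incubation, and mixing must all come before weighing — 3 forced predecessors.
Nothing else is forced ahead of weighing, so its earliest slot is position 3 + 1 = 4.

4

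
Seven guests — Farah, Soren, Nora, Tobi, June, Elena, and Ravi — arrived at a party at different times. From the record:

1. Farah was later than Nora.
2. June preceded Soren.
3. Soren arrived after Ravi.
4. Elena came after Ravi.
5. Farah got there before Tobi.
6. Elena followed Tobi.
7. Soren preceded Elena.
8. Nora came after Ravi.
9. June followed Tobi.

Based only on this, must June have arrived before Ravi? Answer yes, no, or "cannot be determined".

Tracing the constraints gives Ravi → Nora → Farah → Tobi → June, so Ravi must come before June.
That means June cannot be before Ravi.

no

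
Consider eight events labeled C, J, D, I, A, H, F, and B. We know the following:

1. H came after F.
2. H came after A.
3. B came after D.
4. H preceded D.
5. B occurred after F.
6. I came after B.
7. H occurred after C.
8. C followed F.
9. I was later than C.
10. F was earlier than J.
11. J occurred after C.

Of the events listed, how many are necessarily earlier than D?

4

Directly stated before D: H.
A reaches D via A → H → D.
C reaches D via C → H → D.
F reaches D via F → H → D.
That's A, C, F, and H — 4 in all.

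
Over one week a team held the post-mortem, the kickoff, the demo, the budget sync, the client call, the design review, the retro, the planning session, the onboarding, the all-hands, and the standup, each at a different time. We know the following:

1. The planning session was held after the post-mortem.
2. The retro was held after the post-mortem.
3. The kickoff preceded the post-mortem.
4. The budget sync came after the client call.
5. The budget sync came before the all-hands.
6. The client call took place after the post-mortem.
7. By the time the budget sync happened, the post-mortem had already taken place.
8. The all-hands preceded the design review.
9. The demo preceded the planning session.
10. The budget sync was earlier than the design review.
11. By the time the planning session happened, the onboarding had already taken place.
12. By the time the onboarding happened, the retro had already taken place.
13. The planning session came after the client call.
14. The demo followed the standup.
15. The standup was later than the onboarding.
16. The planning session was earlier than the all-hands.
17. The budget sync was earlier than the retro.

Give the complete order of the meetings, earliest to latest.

The constraints fix every adjacent pair, so only one ordering works:
the kickoff → the post-mortem → the client call → the budget sync → the retro → the onboarding → the standup → the demo → the planning session → the all-hands → the design review.

the kickoff, the post-mortem, the client call, the budget sync, the retro, the onboarding, the standup, the demo, the planning session, the all-hands, the design review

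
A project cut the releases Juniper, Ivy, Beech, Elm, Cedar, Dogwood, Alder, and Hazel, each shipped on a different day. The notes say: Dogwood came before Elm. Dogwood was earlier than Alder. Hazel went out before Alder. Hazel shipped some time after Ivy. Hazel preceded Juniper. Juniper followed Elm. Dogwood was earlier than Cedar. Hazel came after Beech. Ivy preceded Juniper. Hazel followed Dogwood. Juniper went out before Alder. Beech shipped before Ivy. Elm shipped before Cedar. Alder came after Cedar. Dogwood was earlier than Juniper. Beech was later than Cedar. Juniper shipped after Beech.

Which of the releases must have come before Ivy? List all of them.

Beech, Cedar, Dogwood, Elm

Directly stated before Ivy: Beech.
Cedar reaches Ivy via Cedar → Beech → Ivy.
Dogwood reaches Ivy via Dogwood → Cedar → Beech → Ivy.
Elm reaches Ivy via Elm → Cedar → Beech → Ivy.
No chain forces Alder (or any of the others) ahead of Ivy.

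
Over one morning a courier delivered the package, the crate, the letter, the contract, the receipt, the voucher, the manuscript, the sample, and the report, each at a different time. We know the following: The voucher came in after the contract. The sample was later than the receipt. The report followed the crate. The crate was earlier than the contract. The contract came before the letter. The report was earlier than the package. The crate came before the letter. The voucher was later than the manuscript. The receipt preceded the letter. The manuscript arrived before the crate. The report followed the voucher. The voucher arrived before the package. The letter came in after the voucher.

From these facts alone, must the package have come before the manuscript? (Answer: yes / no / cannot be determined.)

no

Tracing the constraints gives the manuscript → the voucher → the package, so the manuscript must come before the package.
That means the package cannot be before the manuscript.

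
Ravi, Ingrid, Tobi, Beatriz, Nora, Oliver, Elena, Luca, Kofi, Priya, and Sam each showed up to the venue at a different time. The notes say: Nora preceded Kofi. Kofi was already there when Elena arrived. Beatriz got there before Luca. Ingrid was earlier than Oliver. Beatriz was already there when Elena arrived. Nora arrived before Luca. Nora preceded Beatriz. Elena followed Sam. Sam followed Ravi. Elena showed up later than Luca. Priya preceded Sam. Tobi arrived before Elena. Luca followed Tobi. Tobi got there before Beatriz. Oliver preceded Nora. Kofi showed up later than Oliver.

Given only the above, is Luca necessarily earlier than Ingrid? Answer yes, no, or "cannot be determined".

Tracing the constraints gives Ingrid → Oliver → Nora → Luca, so Ingrid must come before Luca.
That means Luca cannot be before Ingrid.

no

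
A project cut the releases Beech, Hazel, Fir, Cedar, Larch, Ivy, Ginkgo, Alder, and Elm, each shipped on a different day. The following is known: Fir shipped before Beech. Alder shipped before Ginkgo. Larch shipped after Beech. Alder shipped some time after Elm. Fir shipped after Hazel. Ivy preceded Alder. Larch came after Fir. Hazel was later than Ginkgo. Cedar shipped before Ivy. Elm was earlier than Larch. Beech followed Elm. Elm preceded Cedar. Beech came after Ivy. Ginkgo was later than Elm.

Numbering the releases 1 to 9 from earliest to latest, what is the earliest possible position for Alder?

Cedar, Elm, and Ivy must all come before Alder — 3 forced predecessors.
Nothing else is forced ahead of Alder, so its earliest slot is position 3 + 1 = 4.

4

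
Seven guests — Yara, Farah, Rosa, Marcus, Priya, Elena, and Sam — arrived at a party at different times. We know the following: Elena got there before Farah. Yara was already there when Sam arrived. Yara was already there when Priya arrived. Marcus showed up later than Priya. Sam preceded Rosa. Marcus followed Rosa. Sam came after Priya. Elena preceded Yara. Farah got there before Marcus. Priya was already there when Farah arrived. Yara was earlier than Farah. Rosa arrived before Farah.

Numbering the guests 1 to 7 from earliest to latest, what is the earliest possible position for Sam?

Elena, Priya, and Yara must all come before Sam — 3 forced predecessors.
Nothing else is forced ahead of Sam, so their earliest slot is position 3 + 1 = 4.

4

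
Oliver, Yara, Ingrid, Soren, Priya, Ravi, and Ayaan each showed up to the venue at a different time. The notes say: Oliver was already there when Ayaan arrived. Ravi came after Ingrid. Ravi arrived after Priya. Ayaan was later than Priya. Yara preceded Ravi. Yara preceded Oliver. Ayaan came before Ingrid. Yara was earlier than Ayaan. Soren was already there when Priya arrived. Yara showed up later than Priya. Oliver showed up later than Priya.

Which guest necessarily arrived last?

Ravi

Every other guest has a chain of constraints placing them before Ravi, so Ravi is last.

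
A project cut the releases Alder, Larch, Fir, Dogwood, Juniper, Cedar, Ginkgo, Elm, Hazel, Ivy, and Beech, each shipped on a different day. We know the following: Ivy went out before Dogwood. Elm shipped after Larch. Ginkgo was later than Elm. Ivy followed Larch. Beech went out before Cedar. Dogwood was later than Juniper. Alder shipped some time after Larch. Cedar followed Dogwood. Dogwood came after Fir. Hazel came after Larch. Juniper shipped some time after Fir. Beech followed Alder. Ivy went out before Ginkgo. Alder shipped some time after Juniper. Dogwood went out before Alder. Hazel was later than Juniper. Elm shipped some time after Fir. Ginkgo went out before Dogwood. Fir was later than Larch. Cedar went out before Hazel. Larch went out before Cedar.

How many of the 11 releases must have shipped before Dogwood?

Directly stated before Dogwood: Fir, Ginkgo, Ivy, and Juniper.
Elm reaches Dogwood via Elm → Ginkgo → Dogwood.
Larch reaches Dogwood via Larch → Ivy → Dogwood.
No chain forces Hazel (or any of the others) ahead of Dogwood.
That's Elm, Fir, Ginkgo, Ivy, Juniper, and Larch — 6 in all.

6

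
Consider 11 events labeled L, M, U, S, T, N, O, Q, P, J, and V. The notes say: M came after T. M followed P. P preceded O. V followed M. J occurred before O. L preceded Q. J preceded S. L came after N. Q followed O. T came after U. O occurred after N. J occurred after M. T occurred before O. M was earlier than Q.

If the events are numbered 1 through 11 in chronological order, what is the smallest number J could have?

M, P, T, and U must all come before J — 4 forced predecessors.
Nothing else is forced ahead of J, so its earliest slot is position 4 + 1 = 5.

5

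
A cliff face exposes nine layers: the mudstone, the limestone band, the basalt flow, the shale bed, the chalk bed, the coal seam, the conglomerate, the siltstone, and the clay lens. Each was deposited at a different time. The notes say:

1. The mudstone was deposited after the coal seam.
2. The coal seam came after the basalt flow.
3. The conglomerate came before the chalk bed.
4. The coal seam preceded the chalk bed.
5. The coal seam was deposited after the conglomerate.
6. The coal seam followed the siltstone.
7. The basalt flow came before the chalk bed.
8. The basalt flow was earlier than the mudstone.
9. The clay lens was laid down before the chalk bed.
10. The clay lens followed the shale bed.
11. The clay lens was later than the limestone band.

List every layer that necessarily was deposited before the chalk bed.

the basalt flow, the clay lens, the coal seam, the conglomerate, the limestone band, the shale bed, the siltstone

Directly stated before the chalk bed: the basalt flow, the clay lens, the coal seam, and the conglomerate.
The limestone band reaches the chalk bed via the limestone band → the clay lens → the chalk bed.
The shale bed reaches the chalk bed via the shale bed → the clay lens → the chalk bed.
The siltstone reaches the chalk bed via the siltstone → the coal seam → the chalk bed.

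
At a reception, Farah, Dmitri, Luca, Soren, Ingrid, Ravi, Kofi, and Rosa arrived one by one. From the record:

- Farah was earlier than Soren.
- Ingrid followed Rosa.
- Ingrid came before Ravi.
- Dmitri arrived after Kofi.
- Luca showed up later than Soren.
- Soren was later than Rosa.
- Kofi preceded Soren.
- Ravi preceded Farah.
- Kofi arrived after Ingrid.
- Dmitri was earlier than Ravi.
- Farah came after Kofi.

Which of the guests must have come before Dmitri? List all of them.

Ingrid, Kofi, Rosa

Directly stated before Dmitri: Kofi.
Ingrid reaches Dmitri via Ingrid → Kofi → Dmitri.
Rosa reaches Dmitri via Rosa → Ingrid → Kofi → Dmitri.
No chain forces Luca (or any of the others) ahead of Dmitri.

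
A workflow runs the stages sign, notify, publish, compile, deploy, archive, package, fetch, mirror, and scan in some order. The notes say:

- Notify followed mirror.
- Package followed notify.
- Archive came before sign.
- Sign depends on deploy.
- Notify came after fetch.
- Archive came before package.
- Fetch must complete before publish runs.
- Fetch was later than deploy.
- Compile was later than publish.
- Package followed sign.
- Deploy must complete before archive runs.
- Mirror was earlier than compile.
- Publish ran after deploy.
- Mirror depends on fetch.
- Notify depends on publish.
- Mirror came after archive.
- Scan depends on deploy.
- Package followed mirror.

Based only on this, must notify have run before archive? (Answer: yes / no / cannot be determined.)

no

Tracing the constraints gives archive → mirror → notify, so archive must come before notify.
That means notify cannot be before archive.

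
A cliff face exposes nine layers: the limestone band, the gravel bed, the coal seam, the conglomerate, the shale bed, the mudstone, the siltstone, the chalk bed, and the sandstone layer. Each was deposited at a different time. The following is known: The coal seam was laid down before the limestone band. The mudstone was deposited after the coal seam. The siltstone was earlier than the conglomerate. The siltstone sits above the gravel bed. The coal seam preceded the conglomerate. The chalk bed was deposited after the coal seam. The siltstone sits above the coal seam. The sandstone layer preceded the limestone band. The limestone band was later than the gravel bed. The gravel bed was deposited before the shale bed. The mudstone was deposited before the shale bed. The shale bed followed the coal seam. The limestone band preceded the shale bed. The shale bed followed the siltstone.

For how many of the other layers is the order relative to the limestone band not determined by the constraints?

4

Forced before the limestone band: the coal seam, the gravel bed, and the sandstone layer; forced after the limestone band: the shale bed.
That leaves the chalk bed, the conglomerate, the mudstone, and the siltstone with no forced order relative to the limestone band — 4.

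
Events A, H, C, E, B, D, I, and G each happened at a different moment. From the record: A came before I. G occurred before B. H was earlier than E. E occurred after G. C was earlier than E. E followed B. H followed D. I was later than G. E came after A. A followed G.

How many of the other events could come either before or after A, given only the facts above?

4

Forced before A: G; forced after A: E and I.
That leaves B, C, D, and H with no forced order relative to A — 4.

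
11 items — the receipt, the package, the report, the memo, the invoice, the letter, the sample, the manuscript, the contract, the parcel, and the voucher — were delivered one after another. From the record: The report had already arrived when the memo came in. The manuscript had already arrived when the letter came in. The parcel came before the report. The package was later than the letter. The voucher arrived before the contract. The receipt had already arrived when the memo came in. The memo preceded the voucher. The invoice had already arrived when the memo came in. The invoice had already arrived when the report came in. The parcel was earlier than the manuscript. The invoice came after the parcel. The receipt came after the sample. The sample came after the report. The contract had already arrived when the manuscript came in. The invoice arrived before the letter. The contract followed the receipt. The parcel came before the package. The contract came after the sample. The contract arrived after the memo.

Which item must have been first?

The parcel has a chain of constraints placing it before every other item, so the parcel must be first.

the parcel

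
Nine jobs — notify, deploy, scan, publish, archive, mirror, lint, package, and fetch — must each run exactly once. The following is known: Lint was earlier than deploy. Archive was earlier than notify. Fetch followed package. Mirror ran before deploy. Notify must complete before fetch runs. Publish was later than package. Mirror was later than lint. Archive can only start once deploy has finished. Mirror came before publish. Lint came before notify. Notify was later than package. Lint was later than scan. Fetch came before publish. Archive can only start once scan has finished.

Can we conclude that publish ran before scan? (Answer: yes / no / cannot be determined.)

Tracing the constraints gives scan → lint → mirror → publish, so scan must come before publish.
That means publish cannot be before scan.

no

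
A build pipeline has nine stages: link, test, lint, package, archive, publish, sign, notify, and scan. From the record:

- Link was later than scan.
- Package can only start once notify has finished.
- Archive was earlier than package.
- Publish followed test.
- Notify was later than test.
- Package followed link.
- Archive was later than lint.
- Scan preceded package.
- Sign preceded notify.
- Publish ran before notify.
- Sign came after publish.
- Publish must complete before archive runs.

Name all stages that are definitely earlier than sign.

publish, test

Directly stated before sign: publish.
Test reaches sign via test → publish → sign.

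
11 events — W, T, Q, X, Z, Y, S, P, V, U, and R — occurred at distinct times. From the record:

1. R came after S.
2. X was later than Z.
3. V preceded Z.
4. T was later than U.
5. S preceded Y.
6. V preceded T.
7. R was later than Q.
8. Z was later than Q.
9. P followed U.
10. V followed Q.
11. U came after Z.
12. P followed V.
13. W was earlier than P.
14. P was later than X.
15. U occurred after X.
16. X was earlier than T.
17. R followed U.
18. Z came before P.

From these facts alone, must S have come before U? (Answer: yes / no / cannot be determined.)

No chain of stated constraints runs from S to U, and none runs from U to S either.
So the relative order of S and U is not fixed by the given facts.

cannot be determined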